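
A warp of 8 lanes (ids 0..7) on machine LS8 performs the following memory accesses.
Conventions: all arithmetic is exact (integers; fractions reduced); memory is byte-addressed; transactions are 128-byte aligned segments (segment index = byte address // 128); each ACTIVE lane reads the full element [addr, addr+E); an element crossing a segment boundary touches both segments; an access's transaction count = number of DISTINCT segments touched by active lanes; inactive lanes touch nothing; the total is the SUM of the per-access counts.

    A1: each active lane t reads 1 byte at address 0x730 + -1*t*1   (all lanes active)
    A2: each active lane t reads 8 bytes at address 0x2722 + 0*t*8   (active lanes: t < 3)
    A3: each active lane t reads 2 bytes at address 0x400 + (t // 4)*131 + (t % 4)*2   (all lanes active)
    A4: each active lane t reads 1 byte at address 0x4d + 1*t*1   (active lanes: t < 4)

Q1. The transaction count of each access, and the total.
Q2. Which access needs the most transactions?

A1: 1 transaction
A2: 1 transaction
A3: 2 transactions
A4: 1 transaction

Answer: 1,1,2,1; total 5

Answer: A3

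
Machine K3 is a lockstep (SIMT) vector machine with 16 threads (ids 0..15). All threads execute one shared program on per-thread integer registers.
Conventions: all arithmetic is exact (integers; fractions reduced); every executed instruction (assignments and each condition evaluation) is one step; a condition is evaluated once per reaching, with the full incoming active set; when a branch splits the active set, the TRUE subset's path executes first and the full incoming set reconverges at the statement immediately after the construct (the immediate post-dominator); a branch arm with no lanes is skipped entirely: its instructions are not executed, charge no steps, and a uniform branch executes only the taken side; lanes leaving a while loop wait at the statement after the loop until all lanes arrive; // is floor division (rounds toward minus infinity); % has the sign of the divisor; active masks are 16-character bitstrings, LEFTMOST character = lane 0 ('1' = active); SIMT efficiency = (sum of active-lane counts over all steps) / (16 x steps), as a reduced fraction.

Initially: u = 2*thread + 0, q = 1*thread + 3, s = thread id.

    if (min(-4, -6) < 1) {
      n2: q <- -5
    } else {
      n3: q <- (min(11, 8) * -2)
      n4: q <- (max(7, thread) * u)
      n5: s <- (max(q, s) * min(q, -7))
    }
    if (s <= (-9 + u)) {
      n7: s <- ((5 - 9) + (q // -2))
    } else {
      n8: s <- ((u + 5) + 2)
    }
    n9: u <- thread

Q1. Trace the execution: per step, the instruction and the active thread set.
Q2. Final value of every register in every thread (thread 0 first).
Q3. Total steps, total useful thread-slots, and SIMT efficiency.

step 0: eval (min(-4, -6) < 1)       1111111111111111
step 1: q <- -5                      1111111111111111
step 2: eval (s <= (-9 + u))         1111111111111111
step 3: s <- ((5 - 9) + (q // -2))   0000000001111111
step 4: s <- ((u + 5) + 2)           1111111110000000
step 5: u <- thread                  1111111111111111

Answer: 6 steps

u: 0,1,2,3,4,5,6,7,8,9,10,11,12,13,14,15
q: -5,-5,-5,-5,-5,-5,-5,-5,-5,-5,-5,-5,-5,-5,-5,-5
s: 7,9,11,13,15,17,19,21,23,-2,-2,-2,-2,-2,-2,-2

steps = 6; useful = 80; efficiency = 80/96 = 5/6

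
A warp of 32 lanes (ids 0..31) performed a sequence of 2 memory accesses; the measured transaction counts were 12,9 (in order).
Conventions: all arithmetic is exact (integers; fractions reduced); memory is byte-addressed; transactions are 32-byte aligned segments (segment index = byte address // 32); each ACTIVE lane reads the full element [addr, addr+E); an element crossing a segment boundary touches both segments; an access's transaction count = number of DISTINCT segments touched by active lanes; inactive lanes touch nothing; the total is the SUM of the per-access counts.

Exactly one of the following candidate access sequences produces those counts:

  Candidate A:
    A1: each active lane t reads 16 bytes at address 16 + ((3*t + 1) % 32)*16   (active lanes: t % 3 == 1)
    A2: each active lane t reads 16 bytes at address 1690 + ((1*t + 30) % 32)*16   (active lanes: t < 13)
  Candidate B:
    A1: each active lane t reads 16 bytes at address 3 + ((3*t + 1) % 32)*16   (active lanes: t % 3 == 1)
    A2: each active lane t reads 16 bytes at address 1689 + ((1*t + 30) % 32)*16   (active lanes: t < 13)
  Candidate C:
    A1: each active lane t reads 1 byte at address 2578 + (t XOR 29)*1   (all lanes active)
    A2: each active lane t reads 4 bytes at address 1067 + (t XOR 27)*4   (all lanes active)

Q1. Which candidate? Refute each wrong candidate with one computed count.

A: A1 gives 9 transactions, not 12
C: A1 gives 2 transactions, not 12
B: all counts match (12,9)

Answer: B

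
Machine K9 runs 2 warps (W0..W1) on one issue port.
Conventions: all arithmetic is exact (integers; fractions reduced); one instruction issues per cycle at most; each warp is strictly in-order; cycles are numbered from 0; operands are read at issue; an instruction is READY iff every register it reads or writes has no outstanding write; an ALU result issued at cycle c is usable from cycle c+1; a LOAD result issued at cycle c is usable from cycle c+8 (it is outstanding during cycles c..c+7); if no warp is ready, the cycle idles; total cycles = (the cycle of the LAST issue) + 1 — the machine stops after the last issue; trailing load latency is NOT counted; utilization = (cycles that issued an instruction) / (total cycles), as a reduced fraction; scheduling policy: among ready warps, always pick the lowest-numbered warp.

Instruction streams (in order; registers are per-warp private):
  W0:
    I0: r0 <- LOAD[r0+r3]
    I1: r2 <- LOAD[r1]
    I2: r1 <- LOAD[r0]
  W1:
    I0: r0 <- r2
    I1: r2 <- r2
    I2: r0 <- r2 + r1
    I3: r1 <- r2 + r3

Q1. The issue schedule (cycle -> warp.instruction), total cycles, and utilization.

cycle 0: W0.I0
cycle 1: W0.I1
cycle 2: W1.I0
cycle 3: W1.I1
cycle 4: W1.I2
cycle 5: W1.I3
cycle 6: idle
cycle 7: idle
cycle 8: W0.I2

Answer: 9 cycles, utilization 7/9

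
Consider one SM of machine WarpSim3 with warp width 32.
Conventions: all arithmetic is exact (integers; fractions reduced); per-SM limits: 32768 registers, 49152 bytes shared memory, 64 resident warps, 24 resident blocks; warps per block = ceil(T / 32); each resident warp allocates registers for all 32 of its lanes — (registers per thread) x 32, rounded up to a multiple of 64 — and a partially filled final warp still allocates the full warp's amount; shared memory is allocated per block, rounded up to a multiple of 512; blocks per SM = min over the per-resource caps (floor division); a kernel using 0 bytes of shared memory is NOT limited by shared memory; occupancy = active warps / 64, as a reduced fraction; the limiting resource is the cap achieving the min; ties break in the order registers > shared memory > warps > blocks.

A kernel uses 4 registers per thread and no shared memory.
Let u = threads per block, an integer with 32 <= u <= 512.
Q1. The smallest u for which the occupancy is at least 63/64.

Answer: u = 65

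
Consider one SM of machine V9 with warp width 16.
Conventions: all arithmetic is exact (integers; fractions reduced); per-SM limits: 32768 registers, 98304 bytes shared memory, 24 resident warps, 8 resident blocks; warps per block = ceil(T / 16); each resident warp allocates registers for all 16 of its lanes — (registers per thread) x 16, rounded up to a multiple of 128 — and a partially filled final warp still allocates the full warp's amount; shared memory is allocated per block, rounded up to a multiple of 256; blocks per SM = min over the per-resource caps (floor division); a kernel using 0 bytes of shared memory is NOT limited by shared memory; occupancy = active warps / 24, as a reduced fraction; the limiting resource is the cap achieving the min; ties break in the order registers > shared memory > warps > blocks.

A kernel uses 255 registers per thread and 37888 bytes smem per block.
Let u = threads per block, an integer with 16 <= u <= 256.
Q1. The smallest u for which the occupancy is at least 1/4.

Answer: u = 33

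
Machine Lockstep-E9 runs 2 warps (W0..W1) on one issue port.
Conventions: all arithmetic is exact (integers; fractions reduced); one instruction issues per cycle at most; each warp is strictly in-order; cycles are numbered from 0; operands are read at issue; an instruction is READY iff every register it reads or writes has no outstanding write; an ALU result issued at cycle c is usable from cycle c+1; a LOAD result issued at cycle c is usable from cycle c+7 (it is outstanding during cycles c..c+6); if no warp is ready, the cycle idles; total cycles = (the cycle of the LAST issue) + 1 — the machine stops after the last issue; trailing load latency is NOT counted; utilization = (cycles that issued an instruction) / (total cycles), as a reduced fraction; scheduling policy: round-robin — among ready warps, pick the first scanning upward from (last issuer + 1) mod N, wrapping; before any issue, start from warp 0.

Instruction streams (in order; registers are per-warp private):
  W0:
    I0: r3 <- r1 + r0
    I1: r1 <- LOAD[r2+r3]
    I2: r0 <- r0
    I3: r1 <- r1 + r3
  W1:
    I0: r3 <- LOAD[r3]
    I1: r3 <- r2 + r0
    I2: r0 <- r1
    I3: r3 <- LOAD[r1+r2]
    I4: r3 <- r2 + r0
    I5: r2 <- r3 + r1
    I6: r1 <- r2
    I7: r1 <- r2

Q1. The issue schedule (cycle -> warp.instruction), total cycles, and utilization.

cycle 0: W0.I0
cycle 1: W1.I0
cycle 2: W0.I1
cycle 3: W0.I2
cycle 4: idle
cycle 5: idle
cycle 6: idle
cycle 7: idle
cycle 8: W1.I1
cycle 9: W0.I3
cycle 10: W1.I2
cycle 11: W1.I3
cycle 12: idle
cycle 13: idle
cycle 14: idle
cycle 15: idle
cycle 16: idle
cycle 17: idle
cycle 18: W1.I4
cycle 19: W1.I5
cycle 20: W1.I6
cycle 21: W1.I7

Answer: 22 cycles, utilization 6/11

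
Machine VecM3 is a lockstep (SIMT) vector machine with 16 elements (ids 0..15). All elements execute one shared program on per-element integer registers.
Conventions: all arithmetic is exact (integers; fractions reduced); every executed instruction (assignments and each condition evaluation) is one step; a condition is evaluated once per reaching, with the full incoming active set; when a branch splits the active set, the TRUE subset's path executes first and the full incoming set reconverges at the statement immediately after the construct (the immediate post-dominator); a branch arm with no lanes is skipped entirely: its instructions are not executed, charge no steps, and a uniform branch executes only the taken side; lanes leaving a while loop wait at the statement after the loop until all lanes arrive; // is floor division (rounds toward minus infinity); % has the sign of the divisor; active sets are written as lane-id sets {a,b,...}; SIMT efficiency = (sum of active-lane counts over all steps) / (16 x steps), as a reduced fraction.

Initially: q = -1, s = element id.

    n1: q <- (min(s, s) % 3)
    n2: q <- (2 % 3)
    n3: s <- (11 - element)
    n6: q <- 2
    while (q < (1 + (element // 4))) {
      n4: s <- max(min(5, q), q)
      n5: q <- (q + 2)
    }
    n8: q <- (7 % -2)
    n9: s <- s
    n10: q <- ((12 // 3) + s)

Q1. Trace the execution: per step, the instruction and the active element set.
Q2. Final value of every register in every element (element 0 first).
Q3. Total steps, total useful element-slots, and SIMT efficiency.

step 0: q <- (min(s, s) % 3)         {0,1,2,3,4,5,6,7,8,9,10,11,12,13,14,15}
step 1: q <- (2 % 3)                 {0,1,2,3,4,5,6,7,8,9,10,11,12,13,14,15}
step 2: s <- (11 - element)          {0,1,2,3,4,5,6,7,8,9,10,11,12,13,14,15}
step 3: q <- 2                       {0,1,2,3,4,5,6,7,8,9,10,11,12,13,14,15}
step 4: eval (q < (1 + (element // 4))) {0,1,2,3,4,5,6,7,8,9,10,11,12,13,14,15}
step 5: s <- max(min(5, q), q)       {8,9,10,11,12,13,14,15}
step 6: q <- (q + 2)                 {8,9,10,11,12,13,14,15}
step 7: eval (q < (1 + (element // 4))) {8,9,10,11,12,13,14,15}
step 8: q <- (7 % -2)                {0,1,2,3,4,5,6,7,8,9,10,11,12,13,14,15}
step 9: s <- s                       {0,1,2,3,4,5,6,7,8,9,10,11,12,13,14,15}
step 10: q <- ((12 // 3) + s)         {0,1,2,3,4,5,6,7,8,9,10,11,12,13,14,15}

Answer: 11 steps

q: 15,14,13,12,11,10,9,8,6,6,6,6,6,6,6,6
s: 11,10,9,8,7,6,5,4,2,2,2,2,2,2,2,2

steps = 11; useful = 152; efficiency = 152/176 = 19/22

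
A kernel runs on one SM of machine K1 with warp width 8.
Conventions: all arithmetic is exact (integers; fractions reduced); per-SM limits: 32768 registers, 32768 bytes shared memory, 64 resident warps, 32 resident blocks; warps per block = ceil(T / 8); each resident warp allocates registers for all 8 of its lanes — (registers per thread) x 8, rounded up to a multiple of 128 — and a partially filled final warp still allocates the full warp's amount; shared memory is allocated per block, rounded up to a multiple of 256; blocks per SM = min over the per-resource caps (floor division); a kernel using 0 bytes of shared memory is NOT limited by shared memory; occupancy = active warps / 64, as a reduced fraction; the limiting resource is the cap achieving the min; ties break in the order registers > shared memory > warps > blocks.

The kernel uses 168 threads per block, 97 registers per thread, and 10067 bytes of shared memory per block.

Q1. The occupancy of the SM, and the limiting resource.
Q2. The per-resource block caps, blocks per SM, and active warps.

Answer: occupancy 21/64, limited by registers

registers: 1 block
shared memory: 3 blocks
warps: 3 blocks
blocks: 32 blocks

Answer: 1 block, 21 active warps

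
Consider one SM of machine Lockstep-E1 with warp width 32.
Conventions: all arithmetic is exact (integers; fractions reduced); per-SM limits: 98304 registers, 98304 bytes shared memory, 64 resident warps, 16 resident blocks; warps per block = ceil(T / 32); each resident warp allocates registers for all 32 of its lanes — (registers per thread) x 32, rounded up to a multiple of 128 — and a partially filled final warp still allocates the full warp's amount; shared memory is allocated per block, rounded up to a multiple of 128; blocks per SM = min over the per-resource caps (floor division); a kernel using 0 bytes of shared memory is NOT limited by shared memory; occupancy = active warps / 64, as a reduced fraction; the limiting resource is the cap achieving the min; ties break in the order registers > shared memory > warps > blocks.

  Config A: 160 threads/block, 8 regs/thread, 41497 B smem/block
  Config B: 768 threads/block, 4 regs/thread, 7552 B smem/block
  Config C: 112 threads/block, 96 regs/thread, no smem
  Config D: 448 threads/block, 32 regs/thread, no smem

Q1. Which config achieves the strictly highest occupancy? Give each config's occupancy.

occupancies: A 5/32, B 3/4, C 1/2, D 7/8

Answer: D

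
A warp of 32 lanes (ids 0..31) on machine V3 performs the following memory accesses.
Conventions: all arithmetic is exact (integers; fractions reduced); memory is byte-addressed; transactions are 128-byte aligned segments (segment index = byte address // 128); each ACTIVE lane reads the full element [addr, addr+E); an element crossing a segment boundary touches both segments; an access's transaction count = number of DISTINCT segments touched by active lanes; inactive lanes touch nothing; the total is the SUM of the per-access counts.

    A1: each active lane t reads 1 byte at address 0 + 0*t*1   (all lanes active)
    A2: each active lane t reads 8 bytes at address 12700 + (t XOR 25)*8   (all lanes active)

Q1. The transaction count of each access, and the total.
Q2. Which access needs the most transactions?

A1: 1 transaction
A2: 3 transactions

Answer: 1,3; total 4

Answer: A2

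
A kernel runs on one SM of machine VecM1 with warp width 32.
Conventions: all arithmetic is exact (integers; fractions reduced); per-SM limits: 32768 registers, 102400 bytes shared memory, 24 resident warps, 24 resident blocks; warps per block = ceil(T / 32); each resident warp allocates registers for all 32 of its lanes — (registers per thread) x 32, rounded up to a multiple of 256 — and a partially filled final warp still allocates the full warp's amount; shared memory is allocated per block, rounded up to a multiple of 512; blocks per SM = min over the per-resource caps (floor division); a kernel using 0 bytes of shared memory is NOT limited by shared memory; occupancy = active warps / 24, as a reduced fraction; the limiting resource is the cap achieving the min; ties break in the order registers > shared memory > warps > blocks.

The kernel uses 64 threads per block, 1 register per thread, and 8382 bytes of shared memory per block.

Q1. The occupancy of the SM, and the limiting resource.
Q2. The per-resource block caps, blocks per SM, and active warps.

Answer: occupancy 11/12, limited by shared memory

registers: 64 blocks
shared memory: 11 blocks
warps: 12 blocks
blocks: 24 blocks

Answer: 11 blocks, 22 active warps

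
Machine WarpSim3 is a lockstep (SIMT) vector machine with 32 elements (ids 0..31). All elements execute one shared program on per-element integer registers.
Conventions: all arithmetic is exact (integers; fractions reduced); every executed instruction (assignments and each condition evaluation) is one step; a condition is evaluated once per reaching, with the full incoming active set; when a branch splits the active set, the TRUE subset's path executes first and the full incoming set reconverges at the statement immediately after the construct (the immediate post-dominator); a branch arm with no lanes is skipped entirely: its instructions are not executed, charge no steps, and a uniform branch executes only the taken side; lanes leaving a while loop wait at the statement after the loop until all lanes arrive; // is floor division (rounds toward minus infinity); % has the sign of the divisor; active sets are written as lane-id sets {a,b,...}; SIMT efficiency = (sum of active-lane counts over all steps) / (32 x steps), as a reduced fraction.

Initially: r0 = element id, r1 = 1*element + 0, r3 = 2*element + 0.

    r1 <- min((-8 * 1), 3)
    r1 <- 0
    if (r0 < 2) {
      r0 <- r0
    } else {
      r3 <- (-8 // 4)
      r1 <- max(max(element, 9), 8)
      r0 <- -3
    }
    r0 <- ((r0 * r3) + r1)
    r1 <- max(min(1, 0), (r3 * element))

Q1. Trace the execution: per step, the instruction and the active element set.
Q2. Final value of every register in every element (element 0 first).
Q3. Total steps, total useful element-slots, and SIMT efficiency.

step 0: r1 <- min((-8 * 1), 3)       {0,1,2,3,4,5,6,7,8,9,10,11,12,13,14,15,16,17,18,19,20,21,22,23,24,25,26,27,28,29,30,31}
step 1: r1 <- 0                      {0,1,2,3,4,5,6,7,8,9,10,11,12,13,14,15,16,17,18,19,20,21,22,23,24,25,26,27,28,29,30,31}
step 2: eval (r0 < 2)                {0,1,2,3,4,5,6,7,8,9,10,11,12,13,14,15,16,17,18,19,20,21,22,23,24,25,26,27,28,29,30,31}
step 3: r0 <- r0                     {0,1}
step 4: r3 <- (-8 // 4)              {2,3,4,5,6,7,8,9,10,11,12,13,14,15,16,17,18,19,20,21,22,23,24,25,26,27,28,29,30,31}
step 5: r1 <- max(max(element, 9), 8) {2,3,4,5,6,7,8,9,10,11,12,13,14,15,16,17,18,19,20,21,22,23,24,25,26,27,28,29,30,31}
step 6: r0 <- -3                     {2,3,4,5,6,7,8,9,10,11,12,13,14,15,16,17,18,19,20,21,22,23,24,25,26,27,28,29,30,31}
step 7: r0 <- ((r0 * r3) + r1)       {0,1,2,3,4,5,6,7,8,9,10,11,12,13,14,15,16,17,18,19,20,21,22,23,24,25,26,27,28,29,30,31}
step 8: r1 <- max(min(1, 0), (r3 * element)) {0,1,2,3,4,5,6,7,8,9,10,11,12,13,14,15,16,17,18,19,20,21,22,23,24,25,26,27,28,29,30,31}

Answer: 9 steps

r0: 0,2,15,15,15,15,15,15,15,15,16,17,18,19,20,21,22,23,24,25,26,27,28,29,30,31,32,33,34,35,36,37
r1: 0,2,0,0,0,0,0,0,0,0,0,0,0,0,0,0,0,0,0,0,0,0,0,0,0,0,0,0,0,0,0,0
r3: 0,2,-2,-2,-2,-2,-2,-2,-2,-2,-2,-2,-2,-2,-2,-2,-2,-2,-2,-2,-2,-2,-2,-2,-2,-2,-2,-2,-2,-2,-2,-2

steps = 9; useful = 252; efficiency = 252/288 = 7/8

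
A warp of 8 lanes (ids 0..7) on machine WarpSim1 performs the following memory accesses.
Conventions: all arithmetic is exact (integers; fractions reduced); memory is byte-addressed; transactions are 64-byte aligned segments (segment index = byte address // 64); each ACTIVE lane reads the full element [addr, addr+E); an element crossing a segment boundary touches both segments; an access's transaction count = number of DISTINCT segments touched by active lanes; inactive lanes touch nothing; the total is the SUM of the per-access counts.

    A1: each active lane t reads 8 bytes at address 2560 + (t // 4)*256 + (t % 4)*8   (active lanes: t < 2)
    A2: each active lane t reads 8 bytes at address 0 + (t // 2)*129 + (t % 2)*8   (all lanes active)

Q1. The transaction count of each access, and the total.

A1: 1 transaction
A2: 4 transactions

Answer: 1,4; total 5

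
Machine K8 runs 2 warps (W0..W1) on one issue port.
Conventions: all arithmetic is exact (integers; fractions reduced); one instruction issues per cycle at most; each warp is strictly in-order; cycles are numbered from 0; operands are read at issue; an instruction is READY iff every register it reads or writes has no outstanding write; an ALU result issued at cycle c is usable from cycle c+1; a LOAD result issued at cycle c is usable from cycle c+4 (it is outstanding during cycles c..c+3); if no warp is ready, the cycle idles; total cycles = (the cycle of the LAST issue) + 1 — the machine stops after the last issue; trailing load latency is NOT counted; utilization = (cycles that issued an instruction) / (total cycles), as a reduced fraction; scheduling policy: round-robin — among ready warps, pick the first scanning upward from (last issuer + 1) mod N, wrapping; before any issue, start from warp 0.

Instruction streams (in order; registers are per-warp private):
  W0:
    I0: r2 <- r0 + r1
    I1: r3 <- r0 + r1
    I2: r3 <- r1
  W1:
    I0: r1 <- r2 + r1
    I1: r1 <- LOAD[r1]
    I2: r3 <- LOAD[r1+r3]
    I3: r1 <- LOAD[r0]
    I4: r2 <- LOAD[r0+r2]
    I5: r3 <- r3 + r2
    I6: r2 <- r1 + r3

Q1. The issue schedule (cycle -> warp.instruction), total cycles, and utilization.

cycle 0: W0.I0
cycle 1: W1.I0
cycle 2: W0.I1
cycle 3: W1.I1
cycle 4: W0.I2
cycle 5: idle
cycle 6: idle
cycle 7: W1.I2
cycle 8: W1.I3
cycle 9: W1.I4
cycle 10: idle
cycle 11: idle
cycle 12: idle
cycle 13: W1.I5
cycle 14: W1.I6

Answer: 15 cycles, utilization 2/3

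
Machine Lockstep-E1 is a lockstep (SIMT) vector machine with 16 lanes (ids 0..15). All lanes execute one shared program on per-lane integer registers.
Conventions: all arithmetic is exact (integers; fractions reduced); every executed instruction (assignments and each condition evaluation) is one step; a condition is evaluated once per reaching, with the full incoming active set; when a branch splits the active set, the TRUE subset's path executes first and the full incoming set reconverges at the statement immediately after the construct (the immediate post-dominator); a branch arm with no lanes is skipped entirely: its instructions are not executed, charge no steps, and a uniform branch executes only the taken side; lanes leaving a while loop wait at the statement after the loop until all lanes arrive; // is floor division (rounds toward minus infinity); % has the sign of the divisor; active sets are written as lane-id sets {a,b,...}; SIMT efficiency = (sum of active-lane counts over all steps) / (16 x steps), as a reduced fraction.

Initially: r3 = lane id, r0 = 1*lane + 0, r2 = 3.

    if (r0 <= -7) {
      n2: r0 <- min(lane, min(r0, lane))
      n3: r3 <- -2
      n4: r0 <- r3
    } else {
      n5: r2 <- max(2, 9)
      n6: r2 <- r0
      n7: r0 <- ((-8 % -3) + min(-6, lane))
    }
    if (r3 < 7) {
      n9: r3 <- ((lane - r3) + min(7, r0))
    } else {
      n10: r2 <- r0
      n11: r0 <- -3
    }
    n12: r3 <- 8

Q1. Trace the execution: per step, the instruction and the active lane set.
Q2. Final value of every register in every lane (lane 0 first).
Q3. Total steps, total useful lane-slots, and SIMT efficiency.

step 0: eval (r0 <= -7)              {0,1,2,3,4,5,6,7,8,9,10,11,12,13,14,15}
step 1: r2 <- max(2, 9)              {0,1,2,3,4,5,6,7,8,9,10,11,12,13,14,15}
step 2: r2 <- r0                     {0,1,2,3,4,5,6,7,8,9,10,11,12,13,14,15}
step 3: r0 <- ((-8 % -3) + min(-6, lane)) {0,1,2,3,4,5,6,7,8,9,10,11,12,13,14,15}
step 4: eval (r3 < 7)                {0,1,2,3,4,5,6,7,8,9,10,11,12,13,14,15}
step 5: r3 <- ((lane - r3) + min(7, r0)) {0,1,2,3,4,5,6}
step 6: r2 <- r0                     {7,8,9,10,11,12,13,14,15}
step 7: r0 <- -3                     {7,8,9,10,11,12,13,14,15}
step 8: r3 <- 8                      {0,1,2,3,4,5,6,7,8,9,10,11,12,13,14,15}

Answer: 9 steps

r3: 8,8,8,8,8,8,8,8,8,8,8,8,8,8,8,8
r0: -8,-8,-8,-8,-8,-8,-8,-3,-3,-3,-3,-3,-3,-3,-3,-3
r2: 0,1,2,3,4,5,6,-8,-8,-8,-8,-8,-8,-8,-8,-8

steps = 9; useful = 121; efficiency = 121/144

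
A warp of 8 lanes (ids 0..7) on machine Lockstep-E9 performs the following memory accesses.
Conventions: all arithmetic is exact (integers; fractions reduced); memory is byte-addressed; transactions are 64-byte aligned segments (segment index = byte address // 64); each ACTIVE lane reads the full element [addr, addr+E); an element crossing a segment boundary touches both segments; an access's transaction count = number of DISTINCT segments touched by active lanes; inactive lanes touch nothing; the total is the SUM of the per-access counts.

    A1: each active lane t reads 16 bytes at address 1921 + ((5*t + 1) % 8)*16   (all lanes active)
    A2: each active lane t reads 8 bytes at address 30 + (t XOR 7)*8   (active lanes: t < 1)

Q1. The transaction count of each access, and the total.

A1: 3 transactions
A2: 1 transaction

Answer: 3,1; total 4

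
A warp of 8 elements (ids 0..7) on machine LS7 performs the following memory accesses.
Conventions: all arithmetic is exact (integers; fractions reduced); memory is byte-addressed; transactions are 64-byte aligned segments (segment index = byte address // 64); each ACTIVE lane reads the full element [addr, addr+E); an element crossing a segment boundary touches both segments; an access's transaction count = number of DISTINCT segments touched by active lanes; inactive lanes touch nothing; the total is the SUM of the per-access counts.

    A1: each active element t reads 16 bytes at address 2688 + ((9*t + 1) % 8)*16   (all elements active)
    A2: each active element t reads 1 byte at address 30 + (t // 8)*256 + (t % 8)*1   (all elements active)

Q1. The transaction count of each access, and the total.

A1: 2 transactions
A2: 1 transaction

Answer: 2,1; total 3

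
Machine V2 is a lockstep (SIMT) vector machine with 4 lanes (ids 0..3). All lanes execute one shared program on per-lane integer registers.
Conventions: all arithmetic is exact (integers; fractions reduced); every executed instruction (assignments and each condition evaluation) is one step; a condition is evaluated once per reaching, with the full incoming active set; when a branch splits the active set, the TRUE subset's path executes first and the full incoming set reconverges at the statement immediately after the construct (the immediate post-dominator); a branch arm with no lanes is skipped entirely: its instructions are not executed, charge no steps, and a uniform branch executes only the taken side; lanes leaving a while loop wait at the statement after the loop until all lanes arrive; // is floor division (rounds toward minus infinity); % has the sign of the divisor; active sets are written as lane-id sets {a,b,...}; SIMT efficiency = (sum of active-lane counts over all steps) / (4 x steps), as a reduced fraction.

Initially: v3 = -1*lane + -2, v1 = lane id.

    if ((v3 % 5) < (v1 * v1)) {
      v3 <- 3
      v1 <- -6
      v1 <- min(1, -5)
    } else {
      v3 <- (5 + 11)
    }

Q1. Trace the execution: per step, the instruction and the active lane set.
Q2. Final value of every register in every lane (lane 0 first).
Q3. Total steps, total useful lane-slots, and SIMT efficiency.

step 0: eval ((v3 % 5) < (v1 * v1))  {0,1,2,3}
step 1: v3 <- 3                      {2,3}
step 2: v1 <- -6                     {2,3}
step 3: v1 <- min(1, -5)             {2,3}
step 4: v3 <- (5 + 11)               {0,1}

Answer: 5 steps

v3: 16,16,3,3
v1: 0,1,-5,-5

steps = 5; useful = 12; efficiency = 12/20 = 3/5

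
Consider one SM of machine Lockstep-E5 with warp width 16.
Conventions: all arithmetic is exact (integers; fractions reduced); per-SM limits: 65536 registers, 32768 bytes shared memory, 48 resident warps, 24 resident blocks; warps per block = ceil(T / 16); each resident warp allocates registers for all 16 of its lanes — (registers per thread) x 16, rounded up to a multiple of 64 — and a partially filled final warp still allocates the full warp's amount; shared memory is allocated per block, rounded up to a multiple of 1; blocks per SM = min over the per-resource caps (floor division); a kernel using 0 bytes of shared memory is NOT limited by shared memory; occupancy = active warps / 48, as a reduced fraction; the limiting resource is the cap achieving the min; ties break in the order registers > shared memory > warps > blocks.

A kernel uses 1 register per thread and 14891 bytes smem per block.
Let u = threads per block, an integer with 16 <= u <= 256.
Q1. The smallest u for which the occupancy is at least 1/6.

Answer: u = 49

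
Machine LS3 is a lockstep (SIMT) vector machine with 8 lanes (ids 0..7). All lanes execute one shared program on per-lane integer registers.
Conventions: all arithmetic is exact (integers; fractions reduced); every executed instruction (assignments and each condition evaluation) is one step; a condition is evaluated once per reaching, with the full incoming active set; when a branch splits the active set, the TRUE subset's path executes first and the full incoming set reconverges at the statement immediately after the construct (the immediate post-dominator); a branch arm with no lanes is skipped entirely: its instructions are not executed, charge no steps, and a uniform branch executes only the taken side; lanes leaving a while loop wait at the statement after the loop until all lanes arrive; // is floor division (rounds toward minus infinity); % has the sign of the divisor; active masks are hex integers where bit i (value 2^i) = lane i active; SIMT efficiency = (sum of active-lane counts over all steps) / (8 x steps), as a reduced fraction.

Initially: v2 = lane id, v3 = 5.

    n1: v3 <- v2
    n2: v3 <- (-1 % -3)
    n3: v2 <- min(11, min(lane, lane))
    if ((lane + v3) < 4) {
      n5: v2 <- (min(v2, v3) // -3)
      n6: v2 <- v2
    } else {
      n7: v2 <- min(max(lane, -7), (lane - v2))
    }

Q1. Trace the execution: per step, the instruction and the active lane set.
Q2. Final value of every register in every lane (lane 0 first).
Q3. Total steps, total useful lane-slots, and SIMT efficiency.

step 0: v3 <- v2                     0xff
step 1: v3 <- (-1 % -3)              0xff
step 2: v2 <- min(11, min(lane, lane)) 0xff
step 3: eval ((lane + v3) < 4)       0xff
step 4: v2 <- (min(v2, v3) // -3)    0x1f
step 5: v2 <- v2                     0x1f
step 6: v2 <- min(max(lane, -7), (lane - v2)) 0xe0

Answer: 7 steps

v2: 0,0,0,0,0,0,0,0
v3: -1,-1,-1,-1,-1,-1,-1,-1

steps = 7; useful = 45; efficiency = 45/56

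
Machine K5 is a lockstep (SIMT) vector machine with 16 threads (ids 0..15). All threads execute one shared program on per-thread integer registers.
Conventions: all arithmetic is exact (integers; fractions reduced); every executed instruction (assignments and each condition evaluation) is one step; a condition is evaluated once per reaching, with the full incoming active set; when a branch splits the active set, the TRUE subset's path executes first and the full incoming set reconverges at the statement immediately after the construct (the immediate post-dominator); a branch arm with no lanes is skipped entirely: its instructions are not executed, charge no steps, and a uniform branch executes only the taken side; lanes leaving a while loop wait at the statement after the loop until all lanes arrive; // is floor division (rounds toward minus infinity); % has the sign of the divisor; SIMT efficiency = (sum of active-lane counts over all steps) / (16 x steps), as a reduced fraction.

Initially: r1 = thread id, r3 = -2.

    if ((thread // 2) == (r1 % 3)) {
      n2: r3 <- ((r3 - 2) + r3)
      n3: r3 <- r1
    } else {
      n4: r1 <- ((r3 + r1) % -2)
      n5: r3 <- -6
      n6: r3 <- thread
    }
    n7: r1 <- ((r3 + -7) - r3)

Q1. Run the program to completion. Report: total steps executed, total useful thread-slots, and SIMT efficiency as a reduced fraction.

Answer: 7 steps, 78 useful, 39/56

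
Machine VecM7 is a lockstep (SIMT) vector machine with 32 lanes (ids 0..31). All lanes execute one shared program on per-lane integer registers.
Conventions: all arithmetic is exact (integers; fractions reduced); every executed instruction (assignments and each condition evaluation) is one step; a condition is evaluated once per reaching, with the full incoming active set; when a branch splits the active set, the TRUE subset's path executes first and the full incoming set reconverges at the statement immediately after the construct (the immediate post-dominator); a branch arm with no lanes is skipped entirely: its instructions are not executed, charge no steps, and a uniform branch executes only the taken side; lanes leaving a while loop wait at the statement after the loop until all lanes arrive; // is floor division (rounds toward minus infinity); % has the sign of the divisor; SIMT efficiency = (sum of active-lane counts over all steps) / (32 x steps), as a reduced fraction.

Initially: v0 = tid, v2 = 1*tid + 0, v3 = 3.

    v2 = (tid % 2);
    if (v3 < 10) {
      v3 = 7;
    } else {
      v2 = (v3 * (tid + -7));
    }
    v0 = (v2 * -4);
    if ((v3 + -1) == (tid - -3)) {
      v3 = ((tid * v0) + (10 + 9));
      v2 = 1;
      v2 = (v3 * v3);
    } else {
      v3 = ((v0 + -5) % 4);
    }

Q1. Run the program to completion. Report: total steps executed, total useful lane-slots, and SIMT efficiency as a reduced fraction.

Answer: 9 steps, 194 useful, 97/144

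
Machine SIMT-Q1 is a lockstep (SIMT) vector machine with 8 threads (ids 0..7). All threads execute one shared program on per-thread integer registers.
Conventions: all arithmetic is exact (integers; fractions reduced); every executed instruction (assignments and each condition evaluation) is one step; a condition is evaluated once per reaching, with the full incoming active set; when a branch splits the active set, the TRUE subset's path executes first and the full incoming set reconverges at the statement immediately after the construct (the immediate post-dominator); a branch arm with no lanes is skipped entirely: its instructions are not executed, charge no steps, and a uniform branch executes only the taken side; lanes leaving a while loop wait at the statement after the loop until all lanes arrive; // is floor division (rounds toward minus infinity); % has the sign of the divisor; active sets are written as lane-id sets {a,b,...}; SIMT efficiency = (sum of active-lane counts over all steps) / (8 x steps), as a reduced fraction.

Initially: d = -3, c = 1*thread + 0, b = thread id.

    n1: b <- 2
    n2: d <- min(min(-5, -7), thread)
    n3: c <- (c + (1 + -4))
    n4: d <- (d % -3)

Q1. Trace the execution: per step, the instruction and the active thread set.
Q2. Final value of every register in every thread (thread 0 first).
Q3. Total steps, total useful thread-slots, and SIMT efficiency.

step 0: b <- 2                       {0,1,2,3,4,5,6,7}
step 1: d <- min(min(-5, -7), thread) {0,1,2,3,4,5,6,7}
step 2: c <- (c + (1 + -4))          {0,1,2,3,4,5,6,7}
step 3: d <- (d % -3)                {0,1,2,3,4,5,6,7}

Answer: 4 steps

d: -1,-1,-1,-1,-1,-1,-1,-1
c: -3,-2,-1,0,1,2,3,4
b: 2,2,2,2,2,2,2,2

steps = 4; useful = 32; efficiency = 32/32 = 1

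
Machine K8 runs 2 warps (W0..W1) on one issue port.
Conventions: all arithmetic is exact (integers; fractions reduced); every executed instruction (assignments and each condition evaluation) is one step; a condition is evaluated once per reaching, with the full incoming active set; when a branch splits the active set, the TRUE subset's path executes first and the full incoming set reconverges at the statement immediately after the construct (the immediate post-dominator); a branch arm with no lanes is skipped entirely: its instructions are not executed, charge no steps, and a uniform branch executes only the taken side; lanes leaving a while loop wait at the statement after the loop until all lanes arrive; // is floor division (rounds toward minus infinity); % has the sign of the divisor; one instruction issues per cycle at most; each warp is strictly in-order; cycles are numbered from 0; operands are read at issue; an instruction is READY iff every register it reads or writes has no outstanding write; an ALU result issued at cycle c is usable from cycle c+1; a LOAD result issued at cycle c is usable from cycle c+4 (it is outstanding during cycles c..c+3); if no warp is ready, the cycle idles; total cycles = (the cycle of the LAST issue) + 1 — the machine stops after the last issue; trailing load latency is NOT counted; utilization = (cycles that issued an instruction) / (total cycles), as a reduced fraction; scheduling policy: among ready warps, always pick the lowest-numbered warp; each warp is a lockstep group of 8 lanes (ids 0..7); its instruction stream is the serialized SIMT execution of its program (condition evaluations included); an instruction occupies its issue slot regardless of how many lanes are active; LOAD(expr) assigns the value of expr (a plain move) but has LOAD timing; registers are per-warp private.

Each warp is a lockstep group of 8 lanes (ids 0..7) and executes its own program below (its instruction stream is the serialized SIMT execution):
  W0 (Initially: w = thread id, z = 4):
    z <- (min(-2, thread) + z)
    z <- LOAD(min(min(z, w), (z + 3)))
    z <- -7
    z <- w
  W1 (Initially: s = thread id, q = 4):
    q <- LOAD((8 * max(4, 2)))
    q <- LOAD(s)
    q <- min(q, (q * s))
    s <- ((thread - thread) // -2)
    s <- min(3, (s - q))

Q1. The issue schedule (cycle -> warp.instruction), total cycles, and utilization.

cycle 0: W0.I0
cycle 1: W0.I1
cycle 2: W1.I0
cycle 3: idle
cycle 4: idle
cycle 5: W0.I2
cycle 6: W0.I3
cycle 7: W1.I1
cycle 8: idle
cycle 9: idle
cycle 10: idle
cycle 11: W1.I2
cycle 12: W1.I3
cycle 13: W1.I4

Answer: 14 cycles, utilization 9/14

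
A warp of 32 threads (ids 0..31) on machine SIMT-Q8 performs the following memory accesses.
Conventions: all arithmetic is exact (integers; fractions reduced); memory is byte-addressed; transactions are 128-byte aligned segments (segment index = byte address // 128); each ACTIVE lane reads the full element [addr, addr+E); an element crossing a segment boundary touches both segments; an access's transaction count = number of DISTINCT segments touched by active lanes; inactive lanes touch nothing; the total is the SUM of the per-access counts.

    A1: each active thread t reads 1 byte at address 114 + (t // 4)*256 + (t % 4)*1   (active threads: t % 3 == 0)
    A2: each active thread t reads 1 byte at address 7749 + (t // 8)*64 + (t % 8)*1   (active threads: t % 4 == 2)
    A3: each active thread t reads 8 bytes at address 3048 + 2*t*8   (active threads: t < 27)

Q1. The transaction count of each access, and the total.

A1: 8 transactions
A2: 3 transactions
A3: 5 transactions

Answer: 8,3,5; total 16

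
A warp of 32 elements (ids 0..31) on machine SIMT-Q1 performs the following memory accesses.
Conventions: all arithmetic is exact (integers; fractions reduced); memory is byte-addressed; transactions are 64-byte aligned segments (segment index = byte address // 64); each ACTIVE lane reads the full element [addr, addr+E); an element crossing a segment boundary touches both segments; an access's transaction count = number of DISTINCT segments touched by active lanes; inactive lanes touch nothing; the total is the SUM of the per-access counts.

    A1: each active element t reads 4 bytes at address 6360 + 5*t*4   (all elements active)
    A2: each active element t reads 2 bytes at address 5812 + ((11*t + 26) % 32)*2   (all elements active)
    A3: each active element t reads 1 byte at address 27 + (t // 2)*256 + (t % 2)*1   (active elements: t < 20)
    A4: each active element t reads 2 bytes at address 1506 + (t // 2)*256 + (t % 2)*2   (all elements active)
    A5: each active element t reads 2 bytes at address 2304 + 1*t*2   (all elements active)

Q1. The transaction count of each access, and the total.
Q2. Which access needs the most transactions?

A1: 11 transactions
A2: 2 transactions
A3: 10 transactions
A4: 16 transactions
A5: 1 transaction

Answer: 11,2,10,16,1; total 40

Answer: A4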